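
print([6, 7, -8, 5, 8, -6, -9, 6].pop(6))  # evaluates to -9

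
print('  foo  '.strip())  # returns foo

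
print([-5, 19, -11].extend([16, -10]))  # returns None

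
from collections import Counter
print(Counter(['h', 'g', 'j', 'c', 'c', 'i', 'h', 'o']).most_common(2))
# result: [('h', 2), ('c', 2)]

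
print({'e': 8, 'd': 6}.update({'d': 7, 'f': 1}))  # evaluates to None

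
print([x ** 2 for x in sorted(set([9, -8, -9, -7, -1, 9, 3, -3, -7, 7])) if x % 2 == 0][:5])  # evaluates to [64]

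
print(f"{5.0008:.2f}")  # 5.00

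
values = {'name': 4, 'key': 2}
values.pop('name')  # 4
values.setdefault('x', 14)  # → 14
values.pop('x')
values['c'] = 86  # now {'key': 2, 'c': 86}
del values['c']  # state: {'key': 2}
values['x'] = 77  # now {'key': 2, 'x': 77}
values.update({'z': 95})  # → {'key': 2, 'x': 77, 'z': 95}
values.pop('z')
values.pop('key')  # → 2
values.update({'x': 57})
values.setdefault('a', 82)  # 82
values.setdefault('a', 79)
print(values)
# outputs {'x': 57, 'a': 82}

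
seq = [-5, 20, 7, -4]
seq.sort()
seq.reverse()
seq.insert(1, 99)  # [20, 99, 7, -4, -5]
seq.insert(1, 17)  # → [20, 17, 99, 7, -4, -5]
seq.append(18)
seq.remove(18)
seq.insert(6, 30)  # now [20, 17, 99, 7, -4, -5, 30]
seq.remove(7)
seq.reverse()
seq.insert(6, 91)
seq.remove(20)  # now [30, -5, -4, 99, 17, 91]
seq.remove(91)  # [30, -5, -4, 99, 17]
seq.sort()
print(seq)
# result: [-5, -4, 17, 30, 99]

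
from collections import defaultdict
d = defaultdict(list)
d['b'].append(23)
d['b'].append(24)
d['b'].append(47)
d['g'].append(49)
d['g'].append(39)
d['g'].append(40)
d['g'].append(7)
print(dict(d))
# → {'b': [23, 24, 47], 'g': [49, 39, 40, 7]}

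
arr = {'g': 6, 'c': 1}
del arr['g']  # {'c': 1}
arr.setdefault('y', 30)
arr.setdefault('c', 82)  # 1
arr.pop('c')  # 1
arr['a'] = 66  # {'y': 30, 'a': 66}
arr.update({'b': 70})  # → {'y': 30, 'a': 66, 'b': 70}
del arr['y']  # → {'a': 66, 'b': 70}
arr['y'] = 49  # {'a': 66, 'b': 70, 'y': 49}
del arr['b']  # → {'a': 66, 'y': 49}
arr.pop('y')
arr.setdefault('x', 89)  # 89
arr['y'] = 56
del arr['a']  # {'x': 89, 'y': 56}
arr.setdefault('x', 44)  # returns 89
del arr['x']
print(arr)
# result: {'y': 56}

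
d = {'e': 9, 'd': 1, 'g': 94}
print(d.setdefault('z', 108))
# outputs 108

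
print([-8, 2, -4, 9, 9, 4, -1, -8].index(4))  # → 5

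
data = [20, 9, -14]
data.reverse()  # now [-14, 9, 20]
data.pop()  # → 20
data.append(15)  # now [-14, 9, 15]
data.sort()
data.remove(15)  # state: [-14, 9]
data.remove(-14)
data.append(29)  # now [9, 29]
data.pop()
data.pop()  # 9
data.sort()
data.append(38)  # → [38]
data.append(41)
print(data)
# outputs [38, 41]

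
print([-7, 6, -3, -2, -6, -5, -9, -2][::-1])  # [-2, -9, -5, -6, -2, -3, 6, -7]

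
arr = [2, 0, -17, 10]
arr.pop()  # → 10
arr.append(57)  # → [2, 0, -17, 57]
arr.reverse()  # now [57, -17, 0, 2]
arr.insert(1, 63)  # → [57, 63, -17, 0, 2]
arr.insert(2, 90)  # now [57, 63, 90, -17, 0, 2]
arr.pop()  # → 2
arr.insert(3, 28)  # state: [57, 63, 90, 28, -17, 0]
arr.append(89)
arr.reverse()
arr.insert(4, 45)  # [89, 0, -17, 28, 45, 90, 63, 57]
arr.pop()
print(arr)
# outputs [89, 0, -17, 28, 45, 90, 63]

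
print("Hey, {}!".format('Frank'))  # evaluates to Hey, Frank!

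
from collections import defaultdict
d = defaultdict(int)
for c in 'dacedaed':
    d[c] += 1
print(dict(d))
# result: {'d': 3, 'a': 2, 'c': 1, 'e': 2}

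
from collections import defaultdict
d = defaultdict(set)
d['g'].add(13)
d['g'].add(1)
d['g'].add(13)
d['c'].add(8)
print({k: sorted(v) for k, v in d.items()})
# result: {'g': [1, 13], 'c': [8]}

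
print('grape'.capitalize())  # Grape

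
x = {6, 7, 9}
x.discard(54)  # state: {6, 7, 9}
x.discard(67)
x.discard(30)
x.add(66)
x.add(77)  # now {6, 7, 9, 66, 77}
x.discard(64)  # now {6, 7, 9, 66, 77}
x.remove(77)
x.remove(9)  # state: {6, 7, 66}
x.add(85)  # {6, 7, 66, 85}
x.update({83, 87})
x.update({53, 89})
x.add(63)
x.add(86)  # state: {6, 7, 53, 63, 66, 83, 85, 86, 87, 89}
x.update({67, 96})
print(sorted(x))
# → [6, 7, 53, 63, 66, 67, 83, 85, 86, 87, 89, 96]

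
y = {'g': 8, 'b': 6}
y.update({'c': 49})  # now {'g': 8, 'b': 6, 'c': 49}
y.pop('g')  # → 8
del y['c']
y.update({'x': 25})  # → {'b': 6, 'x': 25}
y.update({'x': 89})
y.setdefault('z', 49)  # 49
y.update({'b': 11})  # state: {'b': 11, 'x': 89, 'z': 49}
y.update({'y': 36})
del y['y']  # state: {'b': 11, 'x': 89, 'z': 49}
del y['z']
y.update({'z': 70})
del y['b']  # {'x': 89, 'z': 70}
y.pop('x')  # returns 89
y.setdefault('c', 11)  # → 11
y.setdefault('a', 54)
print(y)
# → {'z': 70, 'c': 11, 'a': 54}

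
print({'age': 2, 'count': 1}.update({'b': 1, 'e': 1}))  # None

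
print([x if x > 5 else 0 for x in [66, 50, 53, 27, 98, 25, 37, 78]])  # [66, 50, 53, 27, 98, 25, 37, 78]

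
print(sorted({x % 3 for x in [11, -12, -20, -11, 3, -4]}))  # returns [0, 1, 2]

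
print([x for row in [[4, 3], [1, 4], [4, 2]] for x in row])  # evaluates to [4, 3, 1, 4, 4, 2]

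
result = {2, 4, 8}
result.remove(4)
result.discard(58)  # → {2, 8}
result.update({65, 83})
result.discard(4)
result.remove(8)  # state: {2, 65, 83}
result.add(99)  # {2, 65, 83, 99}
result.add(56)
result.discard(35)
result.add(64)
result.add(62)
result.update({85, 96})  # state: {2, 56, 62, 64, 65, 83, 85, 96, 99}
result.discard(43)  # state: {2, 56, 62, 64, 65, 83, 85, 96, 99}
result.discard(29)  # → {2, 56, 62, 64, 65, 83, 85, 96, 99}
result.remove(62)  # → {2, 56, 64, 65, 83, 85, 96, 99}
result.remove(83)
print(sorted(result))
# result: [2, 56, 64, 65, 85, 96, 99]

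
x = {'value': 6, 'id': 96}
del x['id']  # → {'value': 6}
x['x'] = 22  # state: {'value': 6, 'x': 22}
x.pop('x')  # 22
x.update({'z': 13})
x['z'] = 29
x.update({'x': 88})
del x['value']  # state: {'z': 29, 'x': 88}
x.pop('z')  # 29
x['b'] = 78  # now {'x': 88, 'b': 78}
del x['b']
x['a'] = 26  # {'x': 88, 'a': 26}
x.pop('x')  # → 88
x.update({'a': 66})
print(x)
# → {'a': 66}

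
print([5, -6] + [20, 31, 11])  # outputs [5, -6, 20, 31, 11]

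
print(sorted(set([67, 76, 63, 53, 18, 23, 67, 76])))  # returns [18, 23, 53, 63, 67, 76]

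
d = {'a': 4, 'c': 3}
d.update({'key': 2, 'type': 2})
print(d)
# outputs {'a': 4, 'c': 3, 'key': 2, 'type': 2}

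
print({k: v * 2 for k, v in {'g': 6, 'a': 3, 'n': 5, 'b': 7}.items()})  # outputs {'g': 12, 'a': 6, 'n': 10, 'b': 14}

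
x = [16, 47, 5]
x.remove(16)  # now [47, 5]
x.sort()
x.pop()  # 47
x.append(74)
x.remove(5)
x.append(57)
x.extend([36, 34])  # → [74, 57, 36, 34]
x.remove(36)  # [74, 57, 34]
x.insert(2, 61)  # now [74, 57, 61, 34]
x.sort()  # [34, 57, 61, 74]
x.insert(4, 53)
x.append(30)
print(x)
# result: [34, 57, 61, 74, 53, 30]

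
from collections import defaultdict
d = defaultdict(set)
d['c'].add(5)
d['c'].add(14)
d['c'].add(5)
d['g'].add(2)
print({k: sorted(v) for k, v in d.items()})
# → {'c': [5, 14], 'g': [2]}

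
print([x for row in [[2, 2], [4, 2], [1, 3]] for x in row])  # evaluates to [2, 2, 4, 2, 1, 3]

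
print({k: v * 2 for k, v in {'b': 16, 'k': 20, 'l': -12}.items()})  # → {'b': 32, 'k': 40, 'l': -24}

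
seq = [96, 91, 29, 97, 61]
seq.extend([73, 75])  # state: [96, 91, 29, 97, 61, 73, 75]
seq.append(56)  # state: [96, 91, 29, 97, 61, 73, 75, 56]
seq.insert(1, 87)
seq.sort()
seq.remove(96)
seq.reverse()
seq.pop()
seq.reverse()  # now [56, 61, 73, 75, 87, 91, 97]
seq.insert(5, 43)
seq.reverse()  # [97, 91, 43, 87, 75, 73, 61, 56]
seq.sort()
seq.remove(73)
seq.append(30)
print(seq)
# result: [43, 56, 61, 75, 87, 91, 97, 30]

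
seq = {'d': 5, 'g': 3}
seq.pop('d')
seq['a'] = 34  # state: {'g': 3, 'a': 34}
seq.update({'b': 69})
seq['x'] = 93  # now {'g': 3, 'a': 34, 'b': 69, 'x': 93}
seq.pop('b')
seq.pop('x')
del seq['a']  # {'g': 3}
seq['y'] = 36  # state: {'g': 3, 'y': 36}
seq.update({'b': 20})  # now {'g': 3, 'y': 36, 'b': 20}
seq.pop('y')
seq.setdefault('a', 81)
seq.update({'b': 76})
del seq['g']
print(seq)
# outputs {'b': 76, 'a': 81}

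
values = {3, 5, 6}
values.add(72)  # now {3, 5, 6, 72}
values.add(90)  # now {3, 5, 6, 72, 90}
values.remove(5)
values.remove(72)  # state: {3, 6, 90}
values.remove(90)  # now {3, 6}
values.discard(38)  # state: {3, 6}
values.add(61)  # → {3, 6, 61}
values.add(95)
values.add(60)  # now {3, 6, 60, 61, 95}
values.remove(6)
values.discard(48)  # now {3, 60, 61, 95}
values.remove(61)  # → {3, 60, 95}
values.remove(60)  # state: {3, 95}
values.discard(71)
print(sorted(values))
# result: [3, 95]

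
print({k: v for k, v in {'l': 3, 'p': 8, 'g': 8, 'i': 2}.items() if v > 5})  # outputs {'p': 8, 'g': 8}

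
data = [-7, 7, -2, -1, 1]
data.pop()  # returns 1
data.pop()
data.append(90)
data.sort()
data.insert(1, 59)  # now [-7, 59, -2, 7, 90]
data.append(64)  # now [-7, 59, -2, 7, 90, 64]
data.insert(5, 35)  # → [-7, 59, -2, 7, 90, 35, 64]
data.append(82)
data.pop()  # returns 82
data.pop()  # 64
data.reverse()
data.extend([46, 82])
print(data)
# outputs [35, 90, 7, -2, 59, -7, 46, 82]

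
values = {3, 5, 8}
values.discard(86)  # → {3, 5, 8}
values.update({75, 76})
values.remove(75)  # {3, 5, 8, 76}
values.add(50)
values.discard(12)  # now {3, 5, 8, 50, 76}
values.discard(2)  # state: {3, 5, 8, 50, 76}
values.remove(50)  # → {3, 5, 8, 76}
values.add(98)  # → {3, 5, 8, 76, 98}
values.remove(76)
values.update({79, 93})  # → {3, 5, 8, 79, 93, 98}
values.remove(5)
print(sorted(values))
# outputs [3, 8, 79, 93, 98]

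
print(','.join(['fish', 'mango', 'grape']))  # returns fish,mango,grape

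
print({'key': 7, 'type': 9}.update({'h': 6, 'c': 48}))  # None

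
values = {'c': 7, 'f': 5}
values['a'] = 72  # {'c': 7, 'f': 5, 'a': 72}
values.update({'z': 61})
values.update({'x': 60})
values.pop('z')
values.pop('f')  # 5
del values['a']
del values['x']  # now {'c': 7}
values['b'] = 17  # {'c': 7, 'b': 17}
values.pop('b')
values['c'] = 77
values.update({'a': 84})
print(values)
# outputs {'c': 77, 'a': 84}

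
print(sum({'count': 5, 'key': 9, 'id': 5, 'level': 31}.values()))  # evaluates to 50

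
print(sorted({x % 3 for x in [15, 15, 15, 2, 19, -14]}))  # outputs [0, 1, 2]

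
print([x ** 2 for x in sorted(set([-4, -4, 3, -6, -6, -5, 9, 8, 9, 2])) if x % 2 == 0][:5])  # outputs [36, 16, 4, 64]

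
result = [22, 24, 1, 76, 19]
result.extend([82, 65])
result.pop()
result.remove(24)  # [22, 1, 76, 19, 82]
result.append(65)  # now [22, 1, 76, 19, 82, 65]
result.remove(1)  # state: [22, 76, 19, 82, 65]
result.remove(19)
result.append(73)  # [22, 76, 82, 65, 73]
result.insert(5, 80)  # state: [22, 76, 82, 65, 73, 80]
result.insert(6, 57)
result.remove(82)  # [22, 76, 65, 73, 80, 57]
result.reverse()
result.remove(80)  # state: [57, 73, 65, 76, 22]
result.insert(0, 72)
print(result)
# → [72, 57, 73, 65, 76, 22]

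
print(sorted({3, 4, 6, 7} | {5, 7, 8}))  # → [3, 4, 5, 6, 7, 8]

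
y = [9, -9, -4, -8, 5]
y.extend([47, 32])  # [9, -9, -4, -8, 5, 47, 32]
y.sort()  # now [-9, -8, -4, 5, 9, 32, 47]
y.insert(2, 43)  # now [-9, -8, 43, -4, 5, 9, 32, 47]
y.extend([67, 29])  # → [-9, -8, 43, -4, 5, 9, 32, 47, 67, 29]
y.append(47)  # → [-9, -8, 43, -4, 5, 9, 32, 47, 67, 29, 47]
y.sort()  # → [-9, -8, -4, 5, 9, 29, 32, 43, 47, 47, 67]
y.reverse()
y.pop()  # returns -9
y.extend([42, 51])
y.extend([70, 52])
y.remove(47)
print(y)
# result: [67, 47, 43, 32, 29, 9, 5, -4, -8, 42, 51, 70, 52]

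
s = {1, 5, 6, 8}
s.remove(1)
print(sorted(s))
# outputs [5, 6, 8]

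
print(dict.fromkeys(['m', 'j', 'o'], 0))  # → {'m': 0, 'j': 0, 'o': 0}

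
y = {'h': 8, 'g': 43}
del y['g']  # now {'h': 8}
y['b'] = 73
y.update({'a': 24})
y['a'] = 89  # {'h': 8, 'b': 73, 'a': 89}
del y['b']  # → {'h': 8, 'a': 89}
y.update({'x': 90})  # {'h': 8, 'a': 89, 'x': 90}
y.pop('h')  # 8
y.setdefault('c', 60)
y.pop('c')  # 60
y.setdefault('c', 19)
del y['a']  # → {'x': 90, 'c': 19}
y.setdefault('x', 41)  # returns 90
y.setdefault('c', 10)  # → 19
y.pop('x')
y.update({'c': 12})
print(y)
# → {'c': 12}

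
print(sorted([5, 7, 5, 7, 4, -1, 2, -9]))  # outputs [-9, -1, 2, 4, 5, 5, 7, 7]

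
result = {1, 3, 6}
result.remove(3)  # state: {1, 6}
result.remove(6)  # {1}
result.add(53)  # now {1, 53}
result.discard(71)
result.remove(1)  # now {53}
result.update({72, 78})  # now {53, 72, 78}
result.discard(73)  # {53, 72, 78}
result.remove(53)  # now {72, 78}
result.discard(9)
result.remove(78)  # {72}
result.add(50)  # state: {50, 72}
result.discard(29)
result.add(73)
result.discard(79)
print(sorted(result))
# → [50, 72, 73]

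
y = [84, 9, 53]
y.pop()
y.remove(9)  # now [84]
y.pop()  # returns 84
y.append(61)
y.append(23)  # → [61, 23]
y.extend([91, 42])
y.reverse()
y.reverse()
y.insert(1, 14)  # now [61, 14, 23, 91, 42]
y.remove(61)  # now [14, 23, 91, 42]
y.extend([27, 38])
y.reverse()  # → [38, 27, 42, 91, 23, 14]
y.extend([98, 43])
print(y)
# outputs [38, 27, 42, 91, 23, 14, 98, 43]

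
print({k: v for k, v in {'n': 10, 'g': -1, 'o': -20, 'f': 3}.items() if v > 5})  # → {'n': 10}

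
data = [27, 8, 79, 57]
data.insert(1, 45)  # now [27, 45, 8, 79, 57]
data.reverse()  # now [57, 79, 8, 45, 27]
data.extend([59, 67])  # [57, 79, 8, 45, 27, 59, 67]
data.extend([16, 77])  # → [57, 79, 8, 45, 27, 59, 67, 16, 77]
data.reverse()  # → [77, 16, 67, 59, 27, 45, 8, 79, 57]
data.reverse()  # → [57, 79, 8, 45, 27, 59, 67, 16, 77]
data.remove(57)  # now [79, 8, 45, 27, 59, 67, 16, 77]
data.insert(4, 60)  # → [79, 8, 45, 27, 60, 59, 67, 16, 77]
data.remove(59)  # [79, 8, 45, 27, 60, 67, 16, 77]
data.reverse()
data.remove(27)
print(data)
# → [77, 16, 67, 60, 45, 8, 79]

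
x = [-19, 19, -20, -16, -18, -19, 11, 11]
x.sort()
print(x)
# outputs [-20, -19, -19, -18, -16, 11, 11, 19]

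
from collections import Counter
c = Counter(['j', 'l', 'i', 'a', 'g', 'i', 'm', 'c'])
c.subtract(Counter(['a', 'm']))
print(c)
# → Counter({'i': 2, 'j': 1, 'l': 1, 'g': 1, 'c': 1, 'a': 0, 'm': 0})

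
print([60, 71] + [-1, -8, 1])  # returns [60, 71, -1, -8, 1]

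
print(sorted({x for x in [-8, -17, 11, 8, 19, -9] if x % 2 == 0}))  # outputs [-8, 8]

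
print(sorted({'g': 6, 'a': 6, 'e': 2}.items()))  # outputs [('a', 6), ('e', 2), ('g', 6)]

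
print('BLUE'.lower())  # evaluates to blue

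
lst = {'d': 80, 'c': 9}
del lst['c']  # {'d': 80}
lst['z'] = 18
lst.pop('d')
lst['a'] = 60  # {'z': 18, 'a': 60}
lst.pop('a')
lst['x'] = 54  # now {'z': 18, 'x': 54}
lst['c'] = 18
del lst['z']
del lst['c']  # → {'x': 54}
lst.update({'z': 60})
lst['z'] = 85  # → {'x': 54, 'z': 85}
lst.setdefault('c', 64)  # 64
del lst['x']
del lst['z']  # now {'c': 64}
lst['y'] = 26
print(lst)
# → {'c': 64, 'y': 26}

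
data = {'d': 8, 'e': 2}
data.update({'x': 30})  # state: {'d': 8, 'e': 2, 'x': 30}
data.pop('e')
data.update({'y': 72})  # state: {'d': 8, 'x': 30, 'y': 72}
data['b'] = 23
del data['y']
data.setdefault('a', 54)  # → 54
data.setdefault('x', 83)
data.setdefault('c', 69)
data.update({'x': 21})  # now {'d': 8, 'x': 21, 'b': 23, 'a': 54, 'c': 69}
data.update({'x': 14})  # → {'d': 8, 'x': 14, 'b': 23, 'a': 54, 'c': 69}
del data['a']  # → {'d': 8, 'x': 14, 'b': 23, 'c': 69}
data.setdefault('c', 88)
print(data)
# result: {'d': 8, 'x': 14, 'b': 23, 'c': 69}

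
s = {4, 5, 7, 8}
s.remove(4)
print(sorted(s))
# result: [5, 7, 8]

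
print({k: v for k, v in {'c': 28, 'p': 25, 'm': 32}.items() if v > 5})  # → {'c': 28, 'p': 25, 'm': 32}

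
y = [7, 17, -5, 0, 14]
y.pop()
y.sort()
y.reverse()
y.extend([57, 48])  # [17, 7, 0, -5, 57, 48]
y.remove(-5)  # [17, 7, 0, 57, 48]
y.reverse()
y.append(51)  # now [48, 57, 0, 7, 17, 51]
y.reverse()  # [51, 17, 7, 0, 57, 48]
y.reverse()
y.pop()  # 51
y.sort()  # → [0, 7, 17, 48, 57]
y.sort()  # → [0, 7, 17, 48, 57]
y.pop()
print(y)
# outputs [0, 7, 17, 48]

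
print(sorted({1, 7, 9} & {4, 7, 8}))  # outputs [7]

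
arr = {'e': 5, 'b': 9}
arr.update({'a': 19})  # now {'e': 5, 'b': 9, 'a': 19}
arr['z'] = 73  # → {'e': 5, 'b': 9, 'a': 19, 'z': 73}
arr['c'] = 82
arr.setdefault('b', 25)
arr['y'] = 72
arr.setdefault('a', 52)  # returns 19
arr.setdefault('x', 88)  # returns 88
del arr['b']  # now {'e': 5, 'a': 19, 'z': 73, 'c': 82, 'y': 72, 'x': 88}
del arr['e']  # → {'a': 19, 'z': 73, 'c': 82, 'y': 72, 'x': 88}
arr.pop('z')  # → 73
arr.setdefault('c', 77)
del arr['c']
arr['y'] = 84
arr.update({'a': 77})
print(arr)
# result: {'a': 77, 'y': 84, 'x': 88}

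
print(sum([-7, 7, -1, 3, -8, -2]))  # -8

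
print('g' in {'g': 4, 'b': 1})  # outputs True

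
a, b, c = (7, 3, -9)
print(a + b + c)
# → 1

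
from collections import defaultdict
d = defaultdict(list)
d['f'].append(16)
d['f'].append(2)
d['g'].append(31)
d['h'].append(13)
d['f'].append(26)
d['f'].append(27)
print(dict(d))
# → {'f': [16, 2, 26, 27], 'g': [31], 'h': [13]}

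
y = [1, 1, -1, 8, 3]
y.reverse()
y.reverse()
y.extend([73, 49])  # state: [1, 1, -1, 8, 3, 73, 49]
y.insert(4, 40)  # [1, 1, -1, 8, 40, 3, 73, 49]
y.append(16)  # [1, 1, -1, 8, 40, 3, 73, 49, 16]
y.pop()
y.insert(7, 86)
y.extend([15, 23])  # [1, 1, -1, 8, 40, 3, 73, 86, 49, 15, 23]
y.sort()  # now [-1, 1, 1, 3, 8, 15, 23, 40, 49, 73, 86]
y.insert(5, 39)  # [-1, 1, 1, 3, 8, 39, 15, 23, 40, 49, 73, 86]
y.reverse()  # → [86, 73, 49, 40, 23, 15, 39, 8, 3, 1, 1, -1]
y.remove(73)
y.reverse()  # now [-1, 1, 1, 3, 8, 39, 15, 23, 40, 49, 86]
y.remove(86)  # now [-1, 1, 1, 3, 8, 39, 15, 23, 40, 49]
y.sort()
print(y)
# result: [-1, 1, 1, 3, 8, 15, 23, 39, 40, 49]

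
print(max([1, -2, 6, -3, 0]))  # 6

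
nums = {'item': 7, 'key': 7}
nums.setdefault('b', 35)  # 35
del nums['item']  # {'key': 7, 'b': 35}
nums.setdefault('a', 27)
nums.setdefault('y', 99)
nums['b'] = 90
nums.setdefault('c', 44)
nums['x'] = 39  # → {'key': 7, 'b': 90, 'a': 27, 'y': 99, 'c': 44, 'x': 39}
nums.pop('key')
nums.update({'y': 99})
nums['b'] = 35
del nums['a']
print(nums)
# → {'b': 35, 'y': 99, 'c': 44, 'x': 39}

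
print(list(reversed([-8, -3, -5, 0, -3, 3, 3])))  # [3, 3, -3, 0, -5, -3, -8]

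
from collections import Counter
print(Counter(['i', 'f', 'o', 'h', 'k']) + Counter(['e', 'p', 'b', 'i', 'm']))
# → Counter({'i': 2, 'f': 1, 'o': 1, 'h': 1, 'k': 1, 'e': 1, 'p': 1, 'b': 1, 'm': 1})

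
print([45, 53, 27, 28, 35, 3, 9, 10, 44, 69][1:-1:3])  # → [53, 35, 10]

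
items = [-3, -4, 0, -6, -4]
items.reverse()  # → [-4, -6, 0, -4, -3]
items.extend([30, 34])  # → [-4, -6, 0, -4, -3, 30, 34]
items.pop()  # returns 34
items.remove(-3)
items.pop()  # 30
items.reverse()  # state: [-4, 0, -6, -4]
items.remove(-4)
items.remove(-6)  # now [0, -4]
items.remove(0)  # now [-4]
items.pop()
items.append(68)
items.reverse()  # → [68]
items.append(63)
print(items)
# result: [68, 63]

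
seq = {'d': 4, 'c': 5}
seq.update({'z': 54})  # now {'d': 4, 'c': 5, 'z': 54}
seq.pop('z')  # 54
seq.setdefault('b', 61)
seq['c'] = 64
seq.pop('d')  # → 4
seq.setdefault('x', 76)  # 76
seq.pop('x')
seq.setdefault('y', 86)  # 86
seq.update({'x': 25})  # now {'c': 64, 'b': 61, 'y': 86, 'x': 25}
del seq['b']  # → {'c': 64, 'y': 86, 'x': 25}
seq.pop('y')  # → 86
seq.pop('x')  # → 25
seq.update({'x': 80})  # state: {'c': 64, 'x': 80}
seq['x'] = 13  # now {'c': 64, 'x': 13}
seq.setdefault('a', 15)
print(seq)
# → {'c': 64, 'x': 13, 'a': 15}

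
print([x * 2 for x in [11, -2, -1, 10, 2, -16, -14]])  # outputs [22, -4, -2, 20, 4, -32, -28]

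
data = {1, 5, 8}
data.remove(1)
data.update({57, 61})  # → {5, 8, 57, 61}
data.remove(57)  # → {5, 8, 61}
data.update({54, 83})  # {5, 8, 54, 61, 83}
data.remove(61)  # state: {5, 8, 54, 83}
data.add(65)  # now {5, 8, 54, 65, 83}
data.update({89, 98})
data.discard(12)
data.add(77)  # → {5, 8, 54, 65, 77, 83, 89, 98}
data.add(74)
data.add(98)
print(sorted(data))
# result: [5, 8, 54, 65, 74, 77, 83, 89, 98]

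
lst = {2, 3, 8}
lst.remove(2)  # {3, 8}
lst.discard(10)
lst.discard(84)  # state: {3, 8}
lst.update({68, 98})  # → {3, 8, 68, 98}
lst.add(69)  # {3, 8, 68, 69, 98}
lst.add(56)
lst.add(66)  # {3, 8, 56, 66, 68, 69, 98}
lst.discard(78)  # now {3, 8, 56, 66, 68, 69, 98}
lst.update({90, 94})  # {3, 8, 56, 66, 68, 69, 90, 94, 98}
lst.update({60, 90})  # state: {3, 8, 56, 60, 66, 68, 69, 90, 94, 98}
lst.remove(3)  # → {8, 56, 60, 66, 68, 69, 90, 94, 98}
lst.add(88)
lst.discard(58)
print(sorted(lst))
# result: [8, 56, 60, 66, 68, 69, 88, 90, 94, 98]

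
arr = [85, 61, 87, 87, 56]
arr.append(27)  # [85, 61, 87, 87, 56, 27]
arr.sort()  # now [27, 56, 61, 85, 87, 87]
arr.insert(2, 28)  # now [27, 56, 28, 61, 85, 87, 87]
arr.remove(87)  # [27, 56, 28, 61, 85, 87]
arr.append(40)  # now [27, 56, 28, 61, 85, 87, 40]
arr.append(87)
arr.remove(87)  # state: [27, 56, 28, 61, 85, 40, 87]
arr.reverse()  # [87, 40, 85, 61, 28, 56, 27]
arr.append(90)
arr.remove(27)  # [87, 40, 85, 61, 28, 56, 90]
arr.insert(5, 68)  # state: [87, 40, 85, 61, 28, 68, 56, 90]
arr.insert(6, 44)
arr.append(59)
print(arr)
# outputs [87, 40, 85, 61, 28, 68, 44, 56, 90, 59]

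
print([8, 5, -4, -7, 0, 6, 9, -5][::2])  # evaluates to [8, -4, 0, 9]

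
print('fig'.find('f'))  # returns 0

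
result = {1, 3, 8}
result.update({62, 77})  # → {1, 3, 8, 62, 77}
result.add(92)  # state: {1, 3, 8, 62, 77, 92}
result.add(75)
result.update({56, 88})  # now {1, 3, 8, 56, 62, 75, 77, 88, 92}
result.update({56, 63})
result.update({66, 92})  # {1, 3, 8, 56, 62, 63, 66, 75, 77, 88, 92}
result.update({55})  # {1, 3, 8, 55, 56, 62, 63, 66, 75, 77, 88, 92}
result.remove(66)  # {1, 3, 8, 55, 56, 62, 63, 75, 77, 88, 92}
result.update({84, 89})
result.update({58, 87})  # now {1, 3, 8, 55, 56, 58, 62, 63, 75, 77, 84, 87, 88, 89, 92}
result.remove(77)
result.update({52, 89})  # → {1, 3, 8, 52, 55, 56, 58, 62, 63, 75, 84, 87, 88, 89, 92}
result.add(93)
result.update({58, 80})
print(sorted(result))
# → [1, 3, 8, 52, 55, 56, 58, 62, 63, 75, 80, 84, 87, 88, 89, 92, 93]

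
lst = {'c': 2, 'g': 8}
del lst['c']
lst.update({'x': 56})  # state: {'g': 8, 'x': 56}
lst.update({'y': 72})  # {'g': 8, 'x': 56, 'y': 72}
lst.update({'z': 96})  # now {'g': 8, 'x': 56, 'y': 72, 'z': 96}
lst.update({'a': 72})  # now {'g': 8, 'x': 56, 'y': 72, 'z': 96, 'a': 72}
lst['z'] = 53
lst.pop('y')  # 72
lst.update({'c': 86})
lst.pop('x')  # 56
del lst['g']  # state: {'z': 53, 'a': 72, 'c': 86}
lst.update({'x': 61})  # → {'z': 53, 'a': 72, 'c': 86, 'x': 61}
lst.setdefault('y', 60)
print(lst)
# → {'z': 53, 'a': 72, 'c': 86, 'x': 61, 'y': 60}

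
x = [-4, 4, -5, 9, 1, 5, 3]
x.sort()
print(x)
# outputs [-5, -4, 1, 3, 4, 5, 9]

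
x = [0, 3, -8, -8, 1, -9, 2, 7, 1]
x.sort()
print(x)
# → [-9, -8, -8, 0, 1, 1, 2, 3, 7]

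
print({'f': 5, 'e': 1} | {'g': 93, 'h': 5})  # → {'f': 5, 'e': 1, 'g': 93, 'h': 5}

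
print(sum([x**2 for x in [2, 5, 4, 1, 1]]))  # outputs 47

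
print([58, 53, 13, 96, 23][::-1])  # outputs [23, 96, 13, 53, 58]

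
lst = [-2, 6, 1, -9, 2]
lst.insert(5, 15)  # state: [-2, 6, 1, -9, 2, 15]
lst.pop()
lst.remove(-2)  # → [6, 1, -9, 2]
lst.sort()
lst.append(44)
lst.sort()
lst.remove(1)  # [-9, 2, 6, 44]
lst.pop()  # 44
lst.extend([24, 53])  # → [-9, 2, 6, 24, 53]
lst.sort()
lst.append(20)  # [-9, 2, 6, 24, 53, 20]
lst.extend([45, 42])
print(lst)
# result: [-9, 2, 6, 24, 53, 20, 45, 42]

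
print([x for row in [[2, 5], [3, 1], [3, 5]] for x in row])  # [2, 5, 3, 1, 3, 5]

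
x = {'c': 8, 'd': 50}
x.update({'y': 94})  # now {'c': 8, 'd': 50, 'y': 94}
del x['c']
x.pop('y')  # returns 94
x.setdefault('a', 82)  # 82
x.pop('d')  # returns 50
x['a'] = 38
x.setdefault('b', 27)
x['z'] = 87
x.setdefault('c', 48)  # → 48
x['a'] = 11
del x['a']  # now {'b': 27, 'z': 87, 'c': 48}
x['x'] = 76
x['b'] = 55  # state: {'b': 55, 'z': 87, 'c': 48, 'x': 76}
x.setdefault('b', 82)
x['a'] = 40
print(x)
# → {'b': 55, 'z': 87, 'c': 48, 'x': 76, 'a': 40}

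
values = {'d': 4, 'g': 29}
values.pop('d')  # 4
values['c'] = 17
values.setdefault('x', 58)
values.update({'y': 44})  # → {'g': 29, 'c': 17, 'x': 58, 'y': 44}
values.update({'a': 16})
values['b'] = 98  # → {'g': 29, 'c': 17, 'x': 58, 'y': 44, 'a': 16, 'b': 98}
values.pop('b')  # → 98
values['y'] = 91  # {'g': 29, 'c': 17, 'x': 58, 'y': 91, 'a': 16}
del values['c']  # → {'g': 29, 'x': 58, 'y': 91, 'a': 16}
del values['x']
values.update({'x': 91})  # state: {'g': 29, 'y': 91, 'a': 16, 'x': 91}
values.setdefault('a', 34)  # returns 16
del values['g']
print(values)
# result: {'y': 91, 'a': 16, 'x': 91}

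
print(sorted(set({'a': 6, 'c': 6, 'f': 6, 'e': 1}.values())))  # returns [1, 6]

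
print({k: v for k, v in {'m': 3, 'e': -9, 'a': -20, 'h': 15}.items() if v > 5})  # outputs {'h': 15}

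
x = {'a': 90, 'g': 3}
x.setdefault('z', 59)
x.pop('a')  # 90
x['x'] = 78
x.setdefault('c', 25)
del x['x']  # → {'g': 3, 'z': 59, 'c': 25}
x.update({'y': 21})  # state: {'g': 3, 'z': 59, 'c': 25, 'y': 21}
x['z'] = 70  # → {'g': 3, 'z': 70, 'c': 25, 'y': 21}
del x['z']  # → {'g': 3, 'c': 25, 'y': 21}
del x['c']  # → {'g': 3, 'y': 21}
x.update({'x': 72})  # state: {'g': 3, 'y': 21, 'x': 72}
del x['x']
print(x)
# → {'g': 3, 'y': 21}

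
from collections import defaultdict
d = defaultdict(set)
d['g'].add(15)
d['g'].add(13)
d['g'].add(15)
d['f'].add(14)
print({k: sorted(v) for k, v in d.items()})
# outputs {'g': [13, 15], 'f': [14]}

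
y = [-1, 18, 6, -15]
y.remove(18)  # [-1, 6, -15]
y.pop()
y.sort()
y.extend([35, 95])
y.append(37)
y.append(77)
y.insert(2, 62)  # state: [-1, 6, 62, 35, 95, 37, 77]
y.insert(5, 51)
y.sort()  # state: [-1, 6, 35, 37, 51, 62, 77, 95]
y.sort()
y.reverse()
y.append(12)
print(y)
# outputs [95, 77, 62, 51, 37, 35, 6, -1, 12]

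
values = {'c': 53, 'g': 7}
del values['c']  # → {'g': 7}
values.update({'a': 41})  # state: {'g': 7, 'a': 41}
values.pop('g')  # 7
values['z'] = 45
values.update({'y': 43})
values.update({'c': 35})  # {'a': 41, 'z': 45, 'y': 43, 'c': 35}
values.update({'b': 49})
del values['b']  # {'a': 41, 'z': 45, 'y': 43, 'c': 35}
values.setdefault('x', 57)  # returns 57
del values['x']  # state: {'a': 41, 'z': 45, 'y': 43, 'c': 35}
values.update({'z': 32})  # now {'a': 41, 'z': 32, 'y': 43, 'c': 35}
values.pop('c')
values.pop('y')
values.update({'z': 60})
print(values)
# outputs {'a': 41, 'z': 60}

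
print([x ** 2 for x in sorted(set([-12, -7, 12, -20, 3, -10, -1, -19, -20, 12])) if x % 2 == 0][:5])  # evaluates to [400, 144, 100, 144]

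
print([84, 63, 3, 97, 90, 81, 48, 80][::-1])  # [80, 48, 81, 90, 97, 3, 63, 84]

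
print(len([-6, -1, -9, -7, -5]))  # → 5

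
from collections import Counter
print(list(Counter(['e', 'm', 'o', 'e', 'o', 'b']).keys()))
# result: ['e', 'm', 'o', 'b']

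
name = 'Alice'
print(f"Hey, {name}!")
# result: Hey, Alice!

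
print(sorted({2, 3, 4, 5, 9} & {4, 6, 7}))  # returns [4]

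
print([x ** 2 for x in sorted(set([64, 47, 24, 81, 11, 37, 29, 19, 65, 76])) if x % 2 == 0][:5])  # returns [576, 4096, 5776]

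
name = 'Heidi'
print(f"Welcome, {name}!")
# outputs Welcome, Heidi!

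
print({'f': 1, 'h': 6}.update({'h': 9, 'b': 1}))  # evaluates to None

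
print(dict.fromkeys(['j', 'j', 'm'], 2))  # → {'j': 2, 'm': 2}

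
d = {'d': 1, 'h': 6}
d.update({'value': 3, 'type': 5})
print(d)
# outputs {'d': 1, 'h': 6, 'value': 3, 'type': 5}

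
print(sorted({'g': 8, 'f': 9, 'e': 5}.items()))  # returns [('e', 5), ('f', 9), ('g', 8)]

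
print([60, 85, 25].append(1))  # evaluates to None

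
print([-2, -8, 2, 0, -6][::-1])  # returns [-6, 0, 2, -8, -2]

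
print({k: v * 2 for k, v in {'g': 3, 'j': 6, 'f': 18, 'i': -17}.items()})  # {'g': 6, 'j': 12, 'f': 36, 'i': -34}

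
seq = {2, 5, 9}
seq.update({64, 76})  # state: {2, 5, 9, 64, 76}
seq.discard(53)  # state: {2, 5, 9, 64, 76}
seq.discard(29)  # {2, 5, 9, 64, 76}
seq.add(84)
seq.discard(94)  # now {2, 5, 9, 64, 76, 84}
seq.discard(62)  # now {2, 5, 9, 64, 76, 84}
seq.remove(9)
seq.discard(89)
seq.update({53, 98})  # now {2, 5, 53, 64, 76, 84, 98}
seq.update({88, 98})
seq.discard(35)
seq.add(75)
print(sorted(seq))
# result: [2, 5, 53, 64, 75, 76, 84, 88, 98]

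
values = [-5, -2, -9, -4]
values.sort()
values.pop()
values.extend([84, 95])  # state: [-9, -5, -4, 84, 95]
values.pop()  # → 95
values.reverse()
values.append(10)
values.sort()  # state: [-9, -5, -4, 10, 84]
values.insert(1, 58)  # [-9, 58, -5, -4, 10, 84]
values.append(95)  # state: [-9, 58, -5, -4, 10, 84, 95]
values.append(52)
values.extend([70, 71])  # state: [-9, 58, -5, -4, 10, 84, 95, 52, 70, 71]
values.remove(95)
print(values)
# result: [-9, 58, -5, -4, 10, 84, 52, 70, 71]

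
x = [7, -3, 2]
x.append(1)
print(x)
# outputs [7, -3, 2, 1]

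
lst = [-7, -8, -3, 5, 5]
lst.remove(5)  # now [-7, -8, -3, 5]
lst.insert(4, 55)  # [-7, -8, -3, 5, 55]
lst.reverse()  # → [55, 5, -3, -8, -7]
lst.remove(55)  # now [5, -3, -8, -7]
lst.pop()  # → -7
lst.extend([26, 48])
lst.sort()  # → [-8, -3, 5, 26, 48]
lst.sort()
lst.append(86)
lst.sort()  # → [-8, -3, 5, 26, 48, 86]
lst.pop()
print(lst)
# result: [-8, -3, 5, 26, 48]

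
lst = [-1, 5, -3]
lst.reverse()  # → [-3, 5, -1]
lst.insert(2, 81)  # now [-3, 5, 81, -1]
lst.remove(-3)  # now [5, 81, -1]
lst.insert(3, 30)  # [5, 81, -1, 30]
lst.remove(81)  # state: [5, -1, 30]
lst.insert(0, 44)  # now [44, 5, -1, 30]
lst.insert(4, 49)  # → [44, 5, -1, 30, 49]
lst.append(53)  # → [44, 5, -1, 30, 49, 53]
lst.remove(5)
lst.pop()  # 53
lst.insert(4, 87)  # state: [44, -1, 30, 49, 87]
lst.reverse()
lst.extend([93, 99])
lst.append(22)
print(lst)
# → [87, 49, 30, -1, 44, 93, 99, 22]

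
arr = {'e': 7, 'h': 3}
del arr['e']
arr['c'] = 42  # {'h': 3, 'c': 42}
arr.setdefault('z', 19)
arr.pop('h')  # 3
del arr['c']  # {'z': 19}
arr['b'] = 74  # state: {'z': 19, 'b': 74}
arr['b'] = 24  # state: {'z': 19, 'b': 24}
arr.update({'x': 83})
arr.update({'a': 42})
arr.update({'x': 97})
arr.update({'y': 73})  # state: {'z': 19, 'b': 24, 'x': 97, 'a': 42, 'y': 73}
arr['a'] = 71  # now {'z': 19, 'b': 24, 'x': 97, 'a': 71, 'y': 73}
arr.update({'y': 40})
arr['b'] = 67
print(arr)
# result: {'z': 19, 'b': 67, 'x': 97, 'a': 71, 'y': 40}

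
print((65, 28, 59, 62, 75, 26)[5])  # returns 26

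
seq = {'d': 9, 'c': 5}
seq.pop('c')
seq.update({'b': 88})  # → {'d': 9, 'b': 88}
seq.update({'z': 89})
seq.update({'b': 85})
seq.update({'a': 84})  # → {'d': 9, 'b': 85, 'z': 89, 'a': 84}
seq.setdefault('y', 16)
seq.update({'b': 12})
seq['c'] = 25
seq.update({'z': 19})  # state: {'d': 9, 'b': 12, 'z': 19, 'a': 84, 'y': 16, 'c': 25}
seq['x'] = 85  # {'d': 9, 'b': 12, 'z': 19, 'a': 84, 'y': 16, 'c': 25, 'x': 85}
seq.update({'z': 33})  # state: {'d': 9, 'b': 12, 'z': 33, 'a': 84, 'y': 16, 'c': 25, 'x': 85}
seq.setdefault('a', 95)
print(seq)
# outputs {'d': 9, 'b': 12, 'z': 33, 'a': 84, 'y': 16, 'c': 25, 'x': 85}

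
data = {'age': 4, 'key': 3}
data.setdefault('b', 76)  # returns 76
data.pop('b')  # 76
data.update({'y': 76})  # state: {'age': 4, 'key': 3, 'y': 76}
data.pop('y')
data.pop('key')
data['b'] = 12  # {'age': 4, 'b': 12}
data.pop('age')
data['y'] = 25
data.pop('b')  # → 12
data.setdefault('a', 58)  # 58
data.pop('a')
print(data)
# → {'y': 25}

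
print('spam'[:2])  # sp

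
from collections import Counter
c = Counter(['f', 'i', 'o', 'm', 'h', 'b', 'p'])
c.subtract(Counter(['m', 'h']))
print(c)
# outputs Counter({'f': 1, 'i': 1, 'o': 1, 'b': 1, 'p': 1, 'm': 0, 'h': 0})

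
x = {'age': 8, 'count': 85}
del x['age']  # {'count': 85}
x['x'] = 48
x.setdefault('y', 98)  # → 98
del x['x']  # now {'count': 85, 'y': 98}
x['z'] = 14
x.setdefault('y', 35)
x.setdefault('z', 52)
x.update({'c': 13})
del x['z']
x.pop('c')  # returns 13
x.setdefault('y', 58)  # 98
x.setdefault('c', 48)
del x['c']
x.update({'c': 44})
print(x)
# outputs {'count': 85, 'y': 98, 'c': 44}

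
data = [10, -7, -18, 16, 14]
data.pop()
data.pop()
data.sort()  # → [-18, -7, 10]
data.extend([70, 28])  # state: [-18, -7, 10, 70, 28]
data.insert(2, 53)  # [-18, -7, 53, 10, 70, 28]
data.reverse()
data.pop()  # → -18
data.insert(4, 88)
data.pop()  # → -7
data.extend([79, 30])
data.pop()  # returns 30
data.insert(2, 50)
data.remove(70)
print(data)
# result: [28, 50, 10, 53, 88, 79]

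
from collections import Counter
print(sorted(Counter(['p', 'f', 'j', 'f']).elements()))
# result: ['f', 'f', 'j', 'p']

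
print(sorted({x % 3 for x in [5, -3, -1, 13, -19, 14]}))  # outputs [0, 1, 2]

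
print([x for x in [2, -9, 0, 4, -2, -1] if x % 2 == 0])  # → [2, 0, 4, -2]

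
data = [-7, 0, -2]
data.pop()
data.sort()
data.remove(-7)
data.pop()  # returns 0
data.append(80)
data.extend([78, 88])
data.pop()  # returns 88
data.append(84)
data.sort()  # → [78, 80, 84]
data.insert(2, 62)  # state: [78, 80, 62, 84]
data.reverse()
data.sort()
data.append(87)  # [62, 78, 80, 84, 87]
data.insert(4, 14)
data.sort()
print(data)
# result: [14, 62, 78, 80, 84, 87]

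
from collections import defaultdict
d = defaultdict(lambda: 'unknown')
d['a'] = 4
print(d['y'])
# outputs unknown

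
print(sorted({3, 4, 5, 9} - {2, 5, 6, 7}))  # [3, 4, 9]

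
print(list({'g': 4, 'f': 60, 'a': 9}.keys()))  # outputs ['g', 'f', 'a']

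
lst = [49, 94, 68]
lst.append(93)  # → [49, 94, 68, 93]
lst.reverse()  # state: [93, 68, 94, 49]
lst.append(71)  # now [93, 68, 94, 49, 71]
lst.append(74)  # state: [93, 68, 94, 49, 71, 74]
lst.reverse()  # [74, 71, 49, 94, 68, 93]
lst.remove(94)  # [74, 71, 49, 68, 93]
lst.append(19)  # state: [74, 71, 49, 68, 93, 19]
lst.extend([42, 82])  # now [74, 71, 49, 68, 93, 19, 42, 82]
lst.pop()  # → 82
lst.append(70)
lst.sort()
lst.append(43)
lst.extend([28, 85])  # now [19, 42, 49, 68, 70, 71, 74, 93, 43, 28, 85]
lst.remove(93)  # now [19, 42, 49, 68, 70, 71, 74, 43, 28, 85]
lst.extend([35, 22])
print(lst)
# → [19, 42, 49, 68, 70, 71, 74, 43, 28, 85, 35, 22]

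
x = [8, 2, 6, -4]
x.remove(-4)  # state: [8, 2, 6]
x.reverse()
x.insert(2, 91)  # [6, 2, 91, 8]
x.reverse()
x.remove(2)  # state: [8, 91, 6]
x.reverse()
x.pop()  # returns 8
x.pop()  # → 91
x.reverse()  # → [6]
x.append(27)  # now [6, 27]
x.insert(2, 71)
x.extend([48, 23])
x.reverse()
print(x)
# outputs [23, 48, 71, 27, 6]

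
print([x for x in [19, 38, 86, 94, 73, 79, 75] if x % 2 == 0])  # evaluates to [38, 86, 94]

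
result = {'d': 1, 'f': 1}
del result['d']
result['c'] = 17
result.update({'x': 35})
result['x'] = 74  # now {'f': 1, 'c': 17, 'x': 74}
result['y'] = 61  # {'f': 1, 'c': 17, 'x': 74, 'y': 61}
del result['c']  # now {'f': 1, 'x': 74, 'y': 61}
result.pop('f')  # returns 1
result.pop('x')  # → 74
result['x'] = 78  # {'y': 61, 'x': 78}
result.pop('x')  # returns 78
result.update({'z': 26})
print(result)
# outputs {'y': 61, 'z': 26}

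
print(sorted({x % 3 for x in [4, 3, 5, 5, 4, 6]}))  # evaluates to [0, 1, 2]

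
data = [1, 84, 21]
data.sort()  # [1, 21, 84]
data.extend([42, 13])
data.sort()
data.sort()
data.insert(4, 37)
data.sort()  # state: [1, 13, 21, 37, 42, 84]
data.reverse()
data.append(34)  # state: [84, 42, 37, 21, 13, 1, 34]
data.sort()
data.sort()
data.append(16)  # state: [1, 13, 21, 34, 37, 42, 84, 16]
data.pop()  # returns 16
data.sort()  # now [1, 13, 21, 34, 37, 42, 84]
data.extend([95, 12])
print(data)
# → [1, 13, 21, 34, 37, 42, 84, 95, 12]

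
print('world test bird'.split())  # ['world', 'test', 'bird']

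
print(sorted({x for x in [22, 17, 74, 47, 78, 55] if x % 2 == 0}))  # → [22, 74, 78]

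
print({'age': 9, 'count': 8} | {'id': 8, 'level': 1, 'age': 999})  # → {'age': 999, 'count': 8, 'id': 8, 'level': 1}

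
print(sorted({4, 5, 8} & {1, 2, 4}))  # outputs [4]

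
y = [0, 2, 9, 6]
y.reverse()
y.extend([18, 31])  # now [6, 9, 2, 0, 18, 31]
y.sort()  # [0, 2, 6, 9, 18, 31]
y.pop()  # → 31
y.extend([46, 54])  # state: [0, 2, 6, 9, 18, 46, 54]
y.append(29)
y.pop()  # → 29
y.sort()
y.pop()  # 54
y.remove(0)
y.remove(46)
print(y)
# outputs [2, 6, 9, 18]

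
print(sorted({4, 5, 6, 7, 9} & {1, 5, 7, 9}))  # [5, 7, 9]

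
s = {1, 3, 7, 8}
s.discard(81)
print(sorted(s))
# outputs [1, 3, 7, 8]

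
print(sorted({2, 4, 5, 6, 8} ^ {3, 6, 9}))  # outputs [2, 3, 4, 5, 8, 9]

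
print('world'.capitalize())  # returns World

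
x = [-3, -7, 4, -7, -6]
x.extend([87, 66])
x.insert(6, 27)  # [-3, -7, 4, -7, -6, 87, 27, 66]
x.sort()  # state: [-7, -7, -6, -3, 4, 27, 66, 87]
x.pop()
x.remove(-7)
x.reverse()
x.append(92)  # [66, 27, 4, -3, -6, -7, 92]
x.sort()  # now [-7, -6, -3, 4, 27, 66, 92]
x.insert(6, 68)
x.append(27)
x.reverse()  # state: [27, 92, 68, 66, 27, 4, -3, -6, -7]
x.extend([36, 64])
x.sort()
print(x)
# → [-7, -6, -3, 4, 27, 27, 36, 64, 66, 68, 92]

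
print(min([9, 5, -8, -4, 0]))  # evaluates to -8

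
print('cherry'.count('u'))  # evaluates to 0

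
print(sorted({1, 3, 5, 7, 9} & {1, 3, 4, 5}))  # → [1, 3, 5]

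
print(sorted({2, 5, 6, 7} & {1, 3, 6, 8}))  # [6]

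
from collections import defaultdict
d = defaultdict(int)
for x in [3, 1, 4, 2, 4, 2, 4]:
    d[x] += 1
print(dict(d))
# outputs {3: 1, 1: 1, 4: 3, 2: 2}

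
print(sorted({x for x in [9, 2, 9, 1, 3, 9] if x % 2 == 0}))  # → [2]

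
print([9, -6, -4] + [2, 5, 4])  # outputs [9, -6, -4, 2, 5, 4]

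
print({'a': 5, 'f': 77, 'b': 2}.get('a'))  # 5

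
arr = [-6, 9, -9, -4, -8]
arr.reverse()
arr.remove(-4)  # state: [-8, -9, 9, -6]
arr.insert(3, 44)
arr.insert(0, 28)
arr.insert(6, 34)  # [28, -8, -9, 9, 44, -6, 34]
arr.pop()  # 34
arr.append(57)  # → [28, -8, -9, 9, 44, -6, 57]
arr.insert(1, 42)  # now [28, 42, -8, -9, 9, 44, -6, 57]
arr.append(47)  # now [28, 42, -8, -9, 9, 44, -6, 57, 47]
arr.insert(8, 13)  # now [28, 42, -8, -9, 9, 44, -6, 57, 13, 47]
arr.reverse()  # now [47, 13, 57, -6, 44, 9, -9, -8, 42, 28]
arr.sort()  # [-9, -8, -6, 9, 13, 28, 42, 44, 47, 57]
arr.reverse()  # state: [57, 47, 44, 42, 28, 13, 9, -6, -8, -9]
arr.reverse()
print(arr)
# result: [-9, -8, -6, 9, 13, 28, 42, 44, 47, 57]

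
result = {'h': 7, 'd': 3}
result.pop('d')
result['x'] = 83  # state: {'h': 7, 'x': 83}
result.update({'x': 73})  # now {'h': 7, 'x': 73}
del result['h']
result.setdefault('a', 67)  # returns 67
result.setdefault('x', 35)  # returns 73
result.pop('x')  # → 73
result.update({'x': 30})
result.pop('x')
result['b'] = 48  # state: {'a': 67, 'b': 48}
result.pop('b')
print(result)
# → {'a': 67}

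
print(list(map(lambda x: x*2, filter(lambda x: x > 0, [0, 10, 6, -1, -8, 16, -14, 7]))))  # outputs [20, 12, 32, 14]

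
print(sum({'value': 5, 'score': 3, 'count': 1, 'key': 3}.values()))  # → 12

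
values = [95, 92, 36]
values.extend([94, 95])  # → [95, 92, 36, 94, 95]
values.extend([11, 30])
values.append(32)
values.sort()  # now [11, 30, 32, 36, 92, 94, 95, 95]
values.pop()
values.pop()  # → 95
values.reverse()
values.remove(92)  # [94, 36, 32, 30, 11]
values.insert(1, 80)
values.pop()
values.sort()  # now [30, 32, 36, 80, 94]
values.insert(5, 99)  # [30, 32, 36, 80, 94, 99]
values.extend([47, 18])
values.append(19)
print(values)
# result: [30, 32, 36, 80, 94, 99, 47, 18, 19]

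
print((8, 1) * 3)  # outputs (8, 1, 8, 1, 8, 1)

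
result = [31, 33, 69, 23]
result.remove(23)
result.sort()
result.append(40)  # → [31, 33, 69, 40]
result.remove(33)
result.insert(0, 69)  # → [69, 31, 69, 40]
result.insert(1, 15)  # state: [69, 15, 31, 69, 40]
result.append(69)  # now [69, 15, 31, 69, 40, 69]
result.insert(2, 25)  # [69, 15, 25, 31, 69, 40, 69]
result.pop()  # 69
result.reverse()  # [40, 69, 31, 25, 15, 69]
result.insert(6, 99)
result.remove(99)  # [40, 69, 31, 25, 15, 69]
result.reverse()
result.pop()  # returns 40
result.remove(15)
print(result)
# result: [69, 25, 31, 69]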